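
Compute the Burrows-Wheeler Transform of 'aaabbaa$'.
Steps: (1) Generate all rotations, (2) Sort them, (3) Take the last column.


Rotations (sorted):
  0: $aaabbaa -> last char: a
  1: a$aaabba -> last char: a
  2: aa$aaabb -> last char: b
  3: aaabbaa$ -> last char: $
  4: aabbaa$a -> last char: a
  5: abbaa$aa -> last char: a
  6: baa$aaab -> last char: b
  7: bbaa$aaa -> last char: a


BWT = aab$aaba


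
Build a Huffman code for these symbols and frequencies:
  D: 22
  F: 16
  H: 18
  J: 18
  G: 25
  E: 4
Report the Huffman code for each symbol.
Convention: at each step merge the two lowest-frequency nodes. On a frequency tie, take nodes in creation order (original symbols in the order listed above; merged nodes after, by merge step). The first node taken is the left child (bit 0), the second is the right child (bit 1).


Huffman tree construction:
Step 1: Merge E(4) + F(16) = 20
Step 2: Merge H(18) + J(18) = 36
Step 3: Merge (E+F)(20) + D(22) = 42
Step 4: Merge G(25) + (H+J)(36) = 61
Step 5: Merge ((E+F)+D)(42) + (G+(H+J))(61) = 103
Read each symbol's code off the tree from the root (left child = 0, right child = 1).

Codes:
  D: 01 (length 2)
  F: 001 (length 3)
  H: 110 (length 3)
  J: 111 (length 3)
  G: 10 (length 2)
  E: 000 (length 3)
Average code length: 262/103 = 2.5437 bits/symbol


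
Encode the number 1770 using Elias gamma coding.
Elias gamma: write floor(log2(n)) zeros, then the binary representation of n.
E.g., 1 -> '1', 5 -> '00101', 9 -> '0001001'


num_bits = floor(log2(1770)) + 1 = 11
leading_zeros = num_bits - 1 = 10
binary(1770) = 11011101010

Elias gamma(1770) = '0000000000' + '11011101010' = 000000000011011101010 (21 bits)


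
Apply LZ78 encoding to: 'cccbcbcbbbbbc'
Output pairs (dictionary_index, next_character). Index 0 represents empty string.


LZ78 encoding steps:
Dictionary: {0: ''}
Step 1: w='' (idx 0), next='c' -> output (0, 'c'), add 'c' as idx 1
Step 2: w='c' (idx 1), next='c' -> output (1, 'c'), add 'cc' as idx 2
Step 3: w='' (idx 0), next='b' -> output (0, 'b'), add 'b' as idx 3
Step 4: w='c' (idx 1), next='b' -> output (1, 'b'), add 'cb' as idx 4
Step 5: w='cb' (idx 4), next='b' -> output (4, 'b'), add 'cbb' as idx 5
Step 6: w='b' (idx 3), next='b' -> output (3, 'b'), add 'bb' as idx 6
Step 7: w='b' (idx 3), next='c' -> output (3, 'c'), add 'bc' as idx 7


Encoded: [(0, 'c'), (1, 'c'), (0, 'b'), (1, 'b'), (4, 'b'), (3, 'b'), (3, 'c')]


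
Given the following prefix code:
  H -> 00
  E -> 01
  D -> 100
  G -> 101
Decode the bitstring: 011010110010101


Decoding step by step:
Bits 01 -> E
Bits 101 -> G
Bits 01 -> E
Bits 100 -> D
Bits 101 -> G
Bits 01 -> E


Decoded message: EGEDGE


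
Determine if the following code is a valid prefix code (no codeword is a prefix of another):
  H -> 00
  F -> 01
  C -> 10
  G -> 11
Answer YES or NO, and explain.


Checking each pair (does one codeword prefix another?):
  H='00' vs F='01': no prefix
  H='00' vs C='10': no prefix
  H='00' vs G='11': no prefix
  F='01' vs H='00': no prefix
  F='01' vs C='10': no prefix
  F='01' vs G='11': no prefix
  C='10' vs H='00': no prefix
  C='10' vs F='01': no prefix
  C='10' vs G='11': no prefix
  G='11' vs H='00': no prefix
  G='11' vs F='01': no prefix
  G='11' vs C='10': no prefix
No violation found over all pairs.

YES -- this is a valid prefix code. No codeword is a prefix of any other codeword.


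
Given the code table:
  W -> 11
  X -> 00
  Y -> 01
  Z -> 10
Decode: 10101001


Decoding:
10 -> Z
10 -> Z
10 -> Z
01 -> Y


Result: ZZZY


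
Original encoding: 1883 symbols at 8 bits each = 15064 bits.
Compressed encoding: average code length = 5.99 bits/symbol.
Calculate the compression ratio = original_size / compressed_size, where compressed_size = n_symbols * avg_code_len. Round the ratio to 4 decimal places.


original_size = n_symbols * orig_bits = 1883 * 8 = 15064 bits
compressed_size = n_symbols * avg_code_len = 1883 * 5.99 = 11279.17 bits
ratio = original_size / compressed_size = 15064 / 11279.17 = 1.3356

Compression ratio = 1.3356


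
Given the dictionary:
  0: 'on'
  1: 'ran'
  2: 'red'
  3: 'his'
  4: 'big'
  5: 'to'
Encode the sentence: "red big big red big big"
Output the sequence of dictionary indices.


Look up each word in the dictionary:
  'red' -> 2
  'big' -> 4
  'big' -> 4
  'red' -> 2
  'big' -> 4
  'big' -> 4

Encoded: [2, 4, 4, 2, 4, 4]


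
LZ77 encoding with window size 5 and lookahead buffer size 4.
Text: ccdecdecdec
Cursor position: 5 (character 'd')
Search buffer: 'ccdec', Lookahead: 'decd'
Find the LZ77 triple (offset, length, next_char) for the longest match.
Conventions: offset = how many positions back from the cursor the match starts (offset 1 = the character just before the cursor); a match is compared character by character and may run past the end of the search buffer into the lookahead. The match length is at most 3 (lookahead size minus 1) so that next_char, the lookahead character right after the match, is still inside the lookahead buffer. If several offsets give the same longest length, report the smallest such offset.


Try each offset into the search buffer:
  offset=1 (pos 4, char 'c'): match length 0
  offset=2 (pos 3, char 'e'): match length 0
  offset=3 (pos 2, char 'd'): match length 3
  offset=4 (pos 1, char 'c'): match length 0
  offset=5 (pos 0, char 'c'): match length 0
Longest match has length 3 at offset 3.
next_char = character at position 5 + 3 = 8 -> 'd'

Best match: offset=3, length=3 (matching 'dec' starting at position 2)
LZ77 triple: (3, 3, 'd')


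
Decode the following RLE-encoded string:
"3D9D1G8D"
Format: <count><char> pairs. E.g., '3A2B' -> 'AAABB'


Expanding each <count><char> pair:
  3D -> 'DDD'
  9D -> 'DDDDDDDDD'
  1G -> 'G'
  8D -> 'DDDDDDDD'

Decoded = DDDDDDDDDDDDGDDDDDDDD


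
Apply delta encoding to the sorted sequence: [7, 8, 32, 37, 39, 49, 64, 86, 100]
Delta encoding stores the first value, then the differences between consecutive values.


First value: 7
Deltas:
  8 - 7 = 1
  32 - 8 = 24
  37 - 32 = 5
  39 - 37 = 2
  49 - 39 = 10
  64 - 49 = 15
  86 - 64 = 22
  100 - 86 = 14


Delta encoded: [7, 1, 24, 5, 2, 10, 15, 22, 14]


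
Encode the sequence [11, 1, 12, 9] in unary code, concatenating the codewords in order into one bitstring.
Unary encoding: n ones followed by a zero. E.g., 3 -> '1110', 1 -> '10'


Encode each number as n ones followed by a terminating 0:
  11 -> 111111111110 (12 bits)
  1 -> 10 (2 bits)
  12 -> 1111111111110 (13 bits)
  9 -> 1111111110 (10 bits)
Total length = 12 + 2 + 13 + 10 = 37 bits.

Unary([11, 1, 12, 9]) = 1111111111101011111111111101111111110 (37 bits)


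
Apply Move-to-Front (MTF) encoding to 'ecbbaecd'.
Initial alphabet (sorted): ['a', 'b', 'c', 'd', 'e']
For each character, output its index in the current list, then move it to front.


MTF encoding:
'e': index 4 in ['a', 'b', 'c', 'd', 'e'] -> ['e', 'a', 'b', 'c', 'd']
'c': index 3 in ['e', 'a', 'b', 'c', 'd'] -> ['c', 'e', 'a', 'b', 'd']
'b': index 3 in ['c', 'e', 'a', 'b', 'd'] -> ['b', 'c', 'e', 'a', 'd']
'b': index 0 in ['b', 'c', 'e', 'a', 'd'] -> ['b', 'c', 'e', 'a', 'd']
'a': index 3 in ['b', 'c', 'e', 'a', 'd'] -> ['a', 'b', 'c', 'e', 'd']
'e': index 3 in ['a', 'b', 'c', 'e', 'd'] -> ['e', 'a', 'b', 'c', 'd']
'c': index 3 in ['e', 'a', 'b', 'c', 'd'] -> ['c', 'e', 'a', 'b', 'd']
'd': index 4 in ['c', 'e', 'a', 'b', 'd'] -> ['d', 'c', 'e', 'a', 'b']


Output: [4, 3, 3, 0, 3, 3, 3, 4]


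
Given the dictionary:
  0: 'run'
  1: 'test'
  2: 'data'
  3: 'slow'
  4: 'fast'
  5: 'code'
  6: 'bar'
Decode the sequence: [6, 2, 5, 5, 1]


Look up each index in the dictionary:
  6 -> 'bar'
  2 -> 'data'
  5 -> 'code'
  5 -> 'code'
  1 -> 'test'

Decoded: "bar data code code test"


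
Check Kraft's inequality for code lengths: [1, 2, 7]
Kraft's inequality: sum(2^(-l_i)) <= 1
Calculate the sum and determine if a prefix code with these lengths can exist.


Sum = 2^(-1) + 2^(-2) + 2^(-7)
    = 0.5 + 0.25 + 0.0078125
    = 97/128 = 0.7578125
Since 0.7578125 <= 1, Kraft's inequality IS satisfied.
A prefix code with these lengths CAN exist.

Kraft sum = 0.7578125. Satisfied.


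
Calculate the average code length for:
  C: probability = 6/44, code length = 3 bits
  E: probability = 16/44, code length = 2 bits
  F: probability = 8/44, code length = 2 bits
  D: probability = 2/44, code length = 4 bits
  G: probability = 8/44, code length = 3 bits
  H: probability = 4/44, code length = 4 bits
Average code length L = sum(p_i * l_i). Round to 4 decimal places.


Weighted contributions p_i * l_i:
  C: (6/44) * 3 = 18/44
  E: (16/44) * 2 = 32/44
  F: (8/44) * 2 = 16/44
  D: (2/44) * 4 = 8/44
  G: (8/44) * 3 = 24/44
  H: (4/44) * 4 = 16/44
Sum = (18 + 32 + 16 + 8 + 24 + 16)/44 = 114/44

L = 114/44 = 2.5909 bits/symbol


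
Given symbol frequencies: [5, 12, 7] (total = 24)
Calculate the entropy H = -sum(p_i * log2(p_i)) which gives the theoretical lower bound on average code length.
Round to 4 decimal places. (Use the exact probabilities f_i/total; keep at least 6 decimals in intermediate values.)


Per-symbol terms -p_i * log2(p_i) with p_i = f_i/24:
  p = 5/24 = 0.208333: log2(p) = -2.263034, -p*log2(p) = 0.471466
  p = 12/24 = 0.500000: log2(p) = -1.000000, -p*log2(p) = 0.500000
  p = 7/24 = 0.291667: log2(p) = -1.777608, -p*log2(p) = 0.518469
H = 0.471466 + 0.500000 + 0.518469 = 1.489935

H = 1.4899 bits/symbol


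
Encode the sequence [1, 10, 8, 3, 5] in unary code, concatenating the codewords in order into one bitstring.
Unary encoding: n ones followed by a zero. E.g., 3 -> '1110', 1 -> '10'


Encode each number as n ones followed by a terminating 0:
  1 -> 10 (2 bits)
  10 -> 11111111110 (11 bits)
  8 -> 111111110 (9 bits)
  3 -> 1110 (4 bits)
  5 -> 111110 (6 bits)
Total length = 2 + 11 + 9 + 4 + 6 = 32 bits.

Unary([1, 10, 8, 3, 5]) = 10111111111101111111101110111110 (32 bits)


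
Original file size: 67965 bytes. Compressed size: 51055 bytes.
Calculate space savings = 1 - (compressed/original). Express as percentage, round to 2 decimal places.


ratio = compressed/original = 51055/67965 = 0.751195
savings = 1 - ratio = 1 - 0.751195 = 0.248805
as a percentage: 0.248805 * 100 = 24.88%

Space savings = 1 - 51055/67965 = 24.88%


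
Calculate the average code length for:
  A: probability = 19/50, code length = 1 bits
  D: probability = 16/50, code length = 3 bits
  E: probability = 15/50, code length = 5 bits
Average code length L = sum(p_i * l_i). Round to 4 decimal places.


Weighted contributions p_i * l_i:
  A: (19/50) * 1 = 19/50
  D: (16/50) * 3 = 48/50
  E: (15/50) * 5 = 75/50
Sum = (19 + 48 + 75)/50 = 142/50

L = 142/50 = 2.8400 bits/symbol


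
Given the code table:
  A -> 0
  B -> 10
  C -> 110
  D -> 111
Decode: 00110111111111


Decoding:
0 -> A
0 -> A
110 -> C
111 -> D
111 -> D
111 -> D


Result: AACDDD


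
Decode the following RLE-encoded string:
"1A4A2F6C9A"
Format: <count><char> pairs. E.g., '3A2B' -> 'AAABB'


Expanding each <count><char> pair:
  1A -> 'A'
  4A -> 'AAAA'
  2F -> 'FF'
  6C -> 'CCCCCC'
  9A -> 'AAAAAAAAA'

Decoded = AAAAAFFCCCCCCAAAAAAAAA


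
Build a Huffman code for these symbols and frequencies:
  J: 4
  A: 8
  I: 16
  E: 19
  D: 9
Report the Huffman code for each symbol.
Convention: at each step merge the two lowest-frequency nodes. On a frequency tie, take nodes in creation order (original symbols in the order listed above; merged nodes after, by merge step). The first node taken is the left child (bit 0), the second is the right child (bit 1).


Huffman tree construction:
Step 1: Merge J(4) + A(8) = 12
Step 2: Merge D(9) + (J+A)(12) = 21
Step 3: Merge I(16) + E(19) = 35
Step 4: Merge (D+(J+A))(21) + (I+E)(35) = 56
Read each symbol's code off the tree from the root (left child = 0, right child = 1).

Codes:
  J: 010 (length 3)
  A: 011 (length 3)
  I: 10 (length 2)
  E: 11 (length 2)
  D: 00 (length 2)
Average code length: 124/56 = 2.2143 bits/symbol


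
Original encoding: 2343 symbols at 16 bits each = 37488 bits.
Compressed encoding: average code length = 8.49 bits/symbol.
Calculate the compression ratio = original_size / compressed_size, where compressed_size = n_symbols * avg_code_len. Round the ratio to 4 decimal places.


original_size = n_symbols * orig_bits = 2343 * 16 = 37488 bits
compressed_size = n_symbols * avg_code_len = 2343 * 8.49 = 19892.07 bits
ratio = original_size / compressed_size = 37488 / 19892.07 = 1.8846

Compression ratio = 1.8846


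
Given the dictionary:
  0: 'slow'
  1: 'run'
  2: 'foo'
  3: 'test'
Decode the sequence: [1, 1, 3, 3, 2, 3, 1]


Look up each index in the dictionary:
  1 -> 'run'
  1 -> 'run'
  3 -> 'test'
  3 -> 'test'
  2 -> 'foo'
  3 -> 'test'
  1 -> 'run'

Decoded: "run run test test foo test run"


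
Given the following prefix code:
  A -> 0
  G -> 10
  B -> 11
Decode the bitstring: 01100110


Decoding step by step:
Bits 0 -> A
Bits 11 -> B
Bits 0 -> A
Bits 0 -> A
Bits 11 -> B
Bits 0 -> A


Decoded message: ABAABA


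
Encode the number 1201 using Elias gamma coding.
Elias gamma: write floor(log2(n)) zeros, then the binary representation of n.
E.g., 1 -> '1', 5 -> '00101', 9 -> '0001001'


num_bits = floor(log2(1201)) + 1 = 11
leading_zeros = num_bits - 1 = 10
binary(1201) = 10010110001

Elias gamma(1201) = '0000000000' + '10010110001' = 000000000010010110001 (21 bits)


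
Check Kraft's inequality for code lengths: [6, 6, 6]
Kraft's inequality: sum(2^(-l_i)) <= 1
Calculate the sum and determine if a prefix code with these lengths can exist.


Sum = 2^(-6) + 2^(-6) + 2^(-6)
    = 0.015625 + 0.015625 + 0.015625
    = 3/64 = 0.046875
Since 0.046875 <= 1, Kraft's inequality IS satisfied.
A prefix code with these lengths CAN exist.

Kraft sum = 0.046875. Satisfied.


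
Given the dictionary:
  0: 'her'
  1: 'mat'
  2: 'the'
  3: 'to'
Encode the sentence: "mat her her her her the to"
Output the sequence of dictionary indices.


Look up each word in the dictionary:
  'mat' -> 1
  'her' -> 0
  'her' -> 0
  'her' -> 0
  'her' -> 0
  'the' -> 2
  'to' -> 3

Encoded: [1, 0, 0, 0, 0, 2, 3]


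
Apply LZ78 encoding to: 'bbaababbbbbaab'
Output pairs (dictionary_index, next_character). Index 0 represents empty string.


LZ78 encoding steps:
Dictionary: {0: ''}
Step 1: w='' (idx 0), next='b' -> output (0, 'b'), add 'b' as idx 1
Step 2: w='b' (idx 1), next='a' -> output (1, 'a'), add 'ba' as idx 2
Step 3: w='' (idx 0), next='a' -> output (0, 'a'), add 'a' as idx 3
Step 4: w='ba' (idx 2), next='b' -> output (2, 'b'), add 'bab' as idx 4
Step 5: w='b' (idx 1), next='b' -> output (1, 'b'), add 'bb' as idx 5
Step 6: w='bb' (idx 5), next='a' -> output (5, 'a'), add 'bba' as idx 6
Step 7: w='a' (idx 3), next='b' -> output (3, 'b'), add 'ab' as idx 7


Encoded: [(0, 'b'), (1, 'a'), (0, 'a'), (2, 'b'), (1, 'b'), (5, 'a'), (3, 'b')]


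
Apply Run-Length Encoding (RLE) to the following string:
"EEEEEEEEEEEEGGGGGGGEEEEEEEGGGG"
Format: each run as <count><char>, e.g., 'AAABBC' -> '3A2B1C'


Scanning runs left to right:
  i=0: run of 'E' x 12 -> '12E'
  i=12: run of 'G' x 7 -> '7G'
  i=19: run of 'E' x 7 -> '7E'
  i=26: run of 'G' x 4 -> '4G'

RLE = 12E7G7E4G


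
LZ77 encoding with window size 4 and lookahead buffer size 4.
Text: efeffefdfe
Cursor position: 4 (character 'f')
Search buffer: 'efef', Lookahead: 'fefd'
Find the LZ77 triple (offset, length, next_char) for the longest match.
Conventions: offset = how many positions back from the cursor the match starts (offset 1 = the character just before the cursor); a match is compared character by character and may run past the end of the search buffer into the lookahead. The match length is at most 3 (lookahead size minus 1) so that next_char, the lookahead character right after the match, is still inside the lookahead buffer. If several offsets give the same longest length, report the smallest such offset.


Try each offset into the search buffer:
  offset=1 (pos 3, char 'f'): match length 1
  offset=2 (pos 2, char 'e'): match length 0
  offset=3 (pos 1, char 'f'): match length 3
  offset=4 (pos 0, char 'e'): match length 0
Longest match has length 3 at offset 3.
next_char = character at position 4 + 3 = 7 -> 'd'

Best match: offset=3, length=3 (matching 'fef' starting at position 1)
LZ77 triple: (3, 3, 'd')


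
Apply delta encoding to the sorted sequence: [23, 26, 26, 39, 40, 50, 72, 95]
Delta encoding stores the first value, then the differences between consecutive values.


First value: 23
Deltas:
  26 - 23 = 3
  26 - 26 = 0
  39 - 26 = 13
  40 - 39 = 1
  50 - 40 = 10
  72 - 50 = 22
  95 - 72 = 23


Delta encoded: [23, 3, 0, 13, 1, 10, 22, 23]


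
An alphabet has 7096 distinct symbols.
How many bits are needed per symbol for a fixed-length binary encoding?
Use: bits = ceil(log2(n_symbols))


log2(7096) = 12.7928
Bracket: 2^12 = 4096 < 7096 <= 2^13 = 8192
So ceil(log2(7096)) = 13

bits = ceil(log2(7096)) = ceil(12.7928) = 13 bits


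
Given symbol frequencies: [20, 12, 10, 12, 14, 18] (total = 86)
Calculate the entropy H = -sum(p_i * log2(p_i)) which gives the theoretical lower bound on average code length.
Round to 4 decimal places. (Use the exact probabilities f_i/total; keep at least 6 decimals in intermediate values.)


Per-symbol terms -p_i * log2(p_i) with p_i = f_i/86:
  p = 20/86 = 0.232558: log2(p) = -2.104337, -p*log2(p) = 0.489381
  p = 12/86 = 0.139535: log2(p) = -2.841302, -p*log2(p) = 0.396461
  p = 10/86 = 0.116279: log2(p) = -3.104337, -p*log2(p) = 0.360969
  p = 12/86 = 0.139535: log2(p) = -2.841302, -p*log2(p) = 0.396461
  p = 14/86 = 0.162791: log2(p) = -2.618910, -p*log2(p) = 0.426334
  p = 18/86 = 0.209302: log2(p) = -2.256340, -p*log2(p) = 0.472257
H = 0.489381 + 0.396461 + 0.360969 + 0.396461 + 0.426334 + 0.472257 = 2.541863

H = 2.5419 bits/symbol


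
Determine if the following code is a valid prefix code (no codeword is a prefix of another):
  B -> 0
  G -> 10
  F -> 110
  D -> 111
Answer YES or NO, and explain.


Checking each pair (does one codeword prefix another?):
  B='0' vs G='10': no prefix
  B='0' vs F='110': no prefix
  B='0' vs D='111': no prefix
  G='10' vs B='0': no prefix
  G='10' vs F='110': no prefix
  G='10' vs D='111': no prefix
  F='110' vs B='0': no prefix
  F='110' vs G='10': no prefix
  F='110' vs D='111': no prefix
  D='111' vs B='0': no prefix
  D='111' vs G='10': no prefix
  D='111' vs F='110': no prefix
No violation found over all pairs.

YES -- this is a valid prefix code. No codeword is a prefix of any other codeword.


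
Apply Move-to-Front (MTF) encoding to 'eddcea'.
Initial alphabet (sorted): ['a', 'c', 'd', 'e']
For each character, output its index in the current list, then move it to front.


MTF encoding:
'e': index 3 in ['a', 'c', 'd', 'e'] -> ['e', 'a', 'c', 'd']
'd': index 3 in ['e', 'a', 'c', 'd'] -> ['d', 'e', 'a', 'c']
'd': index 0 in ['d', 'e', 'a', 'c'] -> ['d', 'e', 'a', 'c']
'c': index 3 in ['d', 'e', 'a', 'c'] -> ['c', 'd', 'e', 'a']
'e': index 2 in ['c', 'd', 'e', 'a'] -> ['e', 'c', 'd', 'a']
'a': index 3 in ['e', 'c', 'd', 'a'] -> ['a', 'e', 'c', 'd']


Output: [3, 3, 0, 3, 2, 3]


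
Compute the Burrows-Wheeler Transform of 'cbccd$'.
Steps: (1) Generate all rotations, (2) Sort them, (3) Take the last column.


Rotations (sorted):
  0: $cbccd -> last char: d
  1: bccd$c -> last char: c
  2: cbccd$ -> last char: $
  3: ccd$cb -> last char: b
  4: cd$cbc -> last char: c
  5: d$cbcc -> last char: c


BWT = dc$bcc


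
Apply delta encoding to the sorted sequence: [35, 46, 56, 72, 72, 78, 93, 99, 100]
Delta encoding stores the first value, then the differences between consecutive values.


First value: 35
Deltas:
  46 - 35 = 11
  56 - 46 = 10
  72 - 56 = 16
  72 - 72 = 0
  78 - 72 = 6
  93 - 78 = 15
  99 - 93 = 6
  100 - 99 = 1


Delta encoded: [35, 11, 10, 16, 0, 6, 15, 6, 1]


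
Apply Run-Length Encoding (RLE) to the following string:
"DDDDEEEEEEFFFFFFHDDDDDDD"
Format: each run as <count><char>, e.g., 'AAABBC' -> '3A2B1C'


Scanning runs left to right:
  i=0: run of 'D' x 4 -> '4D'
  i=4: run of 'E' x 6 -> '6E'
  i=10: run of 'F' x 6 -> '6F'
  i=16: run of 'H' x 1 -> '1H'
  i=17: run of 'D' x 7 -> '7D'

RLE = 4D6E6F1H7D


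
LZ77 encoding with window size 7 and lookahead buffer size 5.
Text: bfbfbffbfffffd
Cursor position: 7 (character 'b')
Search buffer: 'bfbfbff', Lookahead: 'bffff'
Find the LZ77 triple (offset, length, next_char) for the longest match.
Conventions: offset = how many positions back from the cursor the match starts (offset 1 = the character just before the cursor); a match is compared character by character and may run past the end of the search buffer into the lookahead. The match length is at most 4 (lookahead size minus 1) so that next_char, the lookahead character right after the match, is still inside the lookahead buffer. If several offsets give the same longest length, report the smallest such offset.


Try each offset into the search buffer:
  offset=1 (pos 6, char 'f'): match length 0
  offset=2 (pos 5, char 'f'): match length 0
  offset=3 (pos 4, char 'b'): match length 3
  offset=4 (pos 3, char 'f'): match length 0
  offset=5 (pos 2, char 'b'): match length 2
  offset=6 (pos 1, char 'f'): match length 0
  offset=7 (pos 0, char 'b'): match length 2
Longest match has length 3 at offset 3.
next_char = character at position 7 + 3 = 10 -> 'f'

Best match: offset=3, length=3 (matching 'bff' starting at position 4)
LZ77 triple: (3, 3, 'f')


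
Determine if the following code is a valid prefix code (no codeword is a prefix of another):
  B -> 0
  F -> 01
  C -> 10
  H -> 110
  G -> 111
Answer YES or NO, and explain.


Checking each pair (does one codeword prefix another?):
  B='0' vs F='01': prefix -- VIOLATION

NO -- this is NOT a valid prefix code. B (0) is a prefix of F (01).


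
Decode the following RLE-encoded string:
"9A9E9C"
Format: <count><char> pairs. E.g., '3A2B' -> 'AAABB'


Expanding each <count><char> pair:
  9A -> 'AAAAAAAAA'
  9E -> 'EEEEEEEEE'
  9C -> 'CCCCCCCCC'

Decoded = AAAAAAAAAEEEEEEEEECCCCCCCCC


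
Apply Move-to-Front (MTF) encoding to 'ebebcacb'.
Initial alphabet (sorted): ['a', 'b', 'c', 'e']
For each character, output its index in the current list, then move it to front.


MTF encoding:
'e': index 3 in ['a', 'b', 'c', 'e'] -> ['e', 'a', 'b', 'c']
'b': index 2 in ['e', 'a', 'b', 'c'] -> ['b', 'e', 'a', 'c']
'e': index 1 in ['b', 'e', 'a', 'c'] -> ['e', 'b', 'a', 'c']
'b': index 1 in ['e', 'b', 'a', 'c'] -> ['b', 'e', 'a', 'c']
'c': index 3 in ['b', 'e', 'a', 'c'] -> ['c', 'b', 'e', 'a']
'a': index 3 in ['c', 'b', 'e', 'a'] -> ['a', 'c', 'b', 'e']
'c': index 1 in ['a', 'c', 'b', 'e'] -> ['c', 'a', 'b', 'e']
'b': index 2 in ['c', 'a', 'b', 'e'] -> ['b', 'c', 'a', 'e']


Output: [3, 2, 1, 1, 3, 3, 1, 2]


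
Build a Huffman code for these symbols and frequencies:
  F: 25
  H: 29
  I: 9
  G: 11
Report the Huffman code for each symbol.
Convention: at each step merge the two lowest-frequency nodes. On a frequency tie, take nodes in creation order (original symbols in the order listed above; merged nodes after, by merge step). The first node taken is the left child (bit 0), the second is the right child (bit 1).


Huffman tree construction:
Step 1: Merge I(9) + G(11) = 20
Step 2: Merge (I+G)(20) + F(25) = 45
Step 3: Merge H(29) + ((I+G)+F)(45) = 74
Read each symbol's code off the tree from the root (left child = 0, right child = 1).

Codes:
  F: 11 (length 2)
  H: 0 (length 1)
  I: 100 (length 3)
  G: 101 (length 3)
Average code length: 139/74 = 1.8784 bits/symbol


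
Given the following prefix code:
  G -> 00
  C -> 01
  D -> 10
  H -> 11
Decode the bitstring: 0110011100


Decoding step by step:
Bits 01 -> C
Bits 10 -> D
Bits 01 -> C
Bits 11 -> H
Bits 00 -> G


Decoded message: CDCHG


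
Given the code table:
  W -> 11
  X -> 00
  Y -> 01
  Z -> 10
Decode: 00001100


Decoding:
00 -> X
00 -> X
11 -> W
00 -> X


Result: XXWX


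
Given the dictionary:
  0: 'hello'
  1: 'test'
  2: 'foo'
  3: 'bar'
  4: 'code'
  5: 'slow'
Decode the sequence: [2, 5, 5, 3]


Look up each index in the dictionary:
  2 -> 'foo'
  5 -> 'slow'
  5 -> 'slow'
  3 -> 'bar'

Decoded: "foo slow slow bar"


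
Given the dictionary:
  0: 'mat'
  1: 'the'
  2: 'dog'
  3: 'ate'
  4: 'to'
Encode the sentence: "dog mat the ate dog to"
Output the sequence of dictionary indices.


Look up each word in the dictionary:
  'dog' -> 2
  'mat' -> 0
  'the' -> 1
  'ate' -> 3
  'dog' -> 2
  'to' -> 4

Encoded: [2, 0, 1, 3, 2, 4]


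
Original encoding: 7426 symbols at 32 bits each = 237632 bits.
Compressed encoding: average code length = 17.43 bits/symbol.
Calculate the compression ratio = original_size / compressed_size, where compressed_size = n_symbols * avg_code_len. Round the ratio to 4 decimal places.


original_size = n_symbols * orig_bits = 7426 * 32 = 237632 bits
compressed_size = n_symbols * avg_code_len = 7426 * 17.43 = 129435.18 bits
ratio = original_size / compressed_size = 237632 / 129435.18 = 1.8359

Compression ratio = 1.8359


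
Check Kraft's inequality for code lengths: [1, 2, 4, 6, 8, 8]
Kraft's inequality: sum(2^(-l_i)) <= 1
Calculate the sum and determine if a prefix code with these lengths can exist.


Sum = 2^(-1) + 2^(-2) + 2^(-4) + 2^(-6) + 2^(-8) + 2^(-8)
    = 0.5 + 0.25 + 0.0625 + 0.015625 + 0.00390625 + 0.00390625
    = 214/256 = 0.8359375
Since 0.8359375 <= 1, Kraft's inequality IS satisfied.
A prefix code with these lengths CAN exist.

Kraft sum = 0.8359375. Satisfied.


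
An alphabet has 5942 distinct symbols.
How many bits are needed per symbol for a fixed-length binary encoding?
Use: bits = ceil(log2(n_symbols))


log2(5942) = 12.5367
Bracket: 2^12 = 4096 < 5942 <= 2^13 = 8192
So ceil(log2(5942)) = 13

bits = ceil(log2(5942)) = ceil(12.5367) = 13 bits


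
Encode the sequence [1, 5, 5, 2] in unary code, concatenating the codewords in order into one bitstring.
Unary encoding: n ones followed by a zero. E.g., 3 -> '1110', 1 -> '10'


Encode each number as n ones followed by a terminating 0:
  1 -> 10 (2 bits)
  5 -> 111110 (6 bits)
  5 -> 111110 (6 bits)
  2 -> 110 (3 bits)
Total length = 2 + 6 + 6 + 3 = 17 bits.

Unary([1, 5, 5, 2]) = 10111110111110110 (17 bits)


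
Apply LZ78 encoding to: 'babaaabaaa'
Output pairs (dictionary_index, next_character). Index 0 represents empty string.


LZ78 encoding steps:
Dictionary: {0: ''}
Step 1: w='' (idx 0), next='b' -> output (0, 'b'), add 'b' as idx 1
Step 2: w='' (idx 0), next='a' -> output (0, 'a'), add 'a' as idx 2
Step 3: w='b' (idx 1), next='a' -> output (1, 'a'), add 'ba' as idx 3
Step 4: w='a' (idx 2), next='a' -> output (2, 'a'), add 'aa' as idx 4
Step 5: w='ba' (idx 3), next='a' -> output (3, 'a'), add 'baa' as idx 5
Step 6: w='a' (idx 2), end of input -> output (2, '')


Encoded: [(0, 'b'), (0, 'a'), (1, 'a'), (2, 'a'), (3, 'a'), (2, '')]


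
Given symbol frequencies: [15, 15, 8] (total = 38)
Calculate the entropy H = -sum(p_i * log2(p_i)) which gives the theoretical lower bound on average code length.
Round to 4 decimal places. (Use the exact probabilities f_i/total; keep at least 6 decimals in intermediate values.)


Per-symbol terms -p_i * log2(p_i) with p_i = f_i/38:
  p = 15/38 = 0.394737: log2(p) = -1.341037, -p*log2(p) = 0.529357
  p = 15/38 = 0.394737: log2(p) = -1.341037, -p*log2(p) = 0.529357
  p = 8/38 = 0.210526: log2(p) = -2.247928, -p*log2(p) = 0.473248
H = 0.529357 + 0.529357 + 0.473248 = 1.531962

H = 1.532 bits/symbol


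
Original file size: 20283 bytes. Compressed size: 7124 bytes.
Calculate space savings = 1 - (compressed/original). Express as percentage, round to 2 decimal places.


ratio = compressed/original = 7124/20283 = 0.35123
savings = 1 - ratio = 1 - 0.35123 = 0.64877
as a percentage: 0.64877 * 100 = 64.88%

Space savings = 1 - 7124/20283 = 64.88%


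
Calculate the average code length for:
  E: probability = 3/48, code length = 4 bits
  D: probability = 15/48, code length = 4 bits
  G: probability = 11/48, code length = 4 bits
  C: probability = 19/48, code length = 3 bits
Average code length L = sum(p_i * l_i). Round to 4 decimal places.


Weighted contributions p_i * l_i:
  E: (3/48) * 4 = 12/48
  D: (15/48) * 4 = 60/48
  G: (11/48) * 4 = 44/48
  C: (19/48) * 3 = 57/48
Sum = (12 + 60 + 44 + 57)/48 = 173/48

L = 173/48 = 3.6042 bits/symbol


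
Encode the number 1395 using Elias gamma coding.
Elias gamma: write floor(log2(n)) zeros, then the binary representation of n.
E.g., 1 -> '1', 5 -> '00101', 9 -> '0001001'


num_bits = floor(log2(1395)) + 1 = 11
leading_zeros = num_bits - 1 = 10
binary(1395) = 10101110011

Elias gamma(1395) = '0000000000' + '10101110011' = 000000000010101110011 (21 bits)


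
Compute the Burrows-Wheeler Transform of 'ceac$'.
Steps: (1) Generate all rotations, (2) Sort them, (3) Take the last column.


Rotations (sorted):
  0: $ceac -> last char: c
  1: ac$ce -> last char: e
  2: c$cea -> last char: a
  3: ceac$ -> last char: $
  4: eac$c -> last char: c


BWT = cea$c


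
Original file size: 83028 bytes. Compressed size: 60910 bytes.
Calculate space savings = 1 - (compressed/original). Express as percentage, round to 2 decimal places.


ratio = compressed/original = 60910/83028 = 0.733608
savings = 1 - ratio = 1 - 0.733608 = 0.266392
as a percentage: 0.266392 * 100 = 26.64%

Space savings = 1 - 60910/83028 = 26.64%


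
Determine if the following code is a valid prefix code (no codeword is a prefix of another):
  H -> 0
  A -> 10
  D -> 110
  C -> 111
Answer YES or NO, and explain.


Checking each pair (does one codeword prefix another?):
  H='0' vs A='10': no prefix
  H='0' vs D='110': no prefix
  H='0' vs C='111': no prefix
  A='10' vs H='0': no prefix
  A='10' vs D='110': no prefix
  A='10' vs C='111': no prefix
  D='110' vs H='0': no prefix
  D='110' vs A='10': no prefix
  D='110' vs C='111': no prefix
  C='111' vs H='0': no prefix
  C='111' vs A='10': no prefix
  C='111' vs D='110': no prefix
No violation found over all pairs.

YES -- this is a valid prefix code. No codeword is a prefix of any other codeword.


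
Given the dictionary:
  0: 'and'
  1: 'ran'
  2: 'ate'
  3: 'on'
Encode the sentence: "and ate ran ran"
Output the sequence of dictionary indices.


Look up each word in the dictionary:
  'and' -> 0
  'ate' -> 2
  'ran' -> 1
  'ran' -> 1

Encoded: [0, 2, 1, 1]


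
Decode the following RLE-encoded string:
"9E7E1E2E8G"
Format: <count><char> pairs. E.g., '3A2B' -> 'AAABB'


Expanding each <count><char> pair:
  9E -> 'EEEEEEEEE'
  7E -> 'EEEEEEE'
  1E -> 'E'
  2E -> 'EE'
  8G -> 'GGGGGGGG'

Decoded = EEEEEEEEEEEEEEEEEEEGGGGGGGG


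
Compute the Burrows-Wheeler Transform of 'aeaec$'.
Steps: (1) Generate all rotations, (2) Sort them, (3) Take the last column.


Rotations (sorted):
  0: $aeaec -> last char: c
  1: aeaec$ -> last char: $
  2: aec$ae -> last char: e
  3: c$aeae -> last char: e
  4: eaec$a -> last char: a
  5: ec$aea -> last char: a


BWT = c$eeaa


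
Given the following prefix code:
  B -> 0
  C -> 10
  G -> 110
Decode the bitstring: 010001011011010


Decoding step by step:
Bits 0 -> B
Bits 10 -> C
Bits 0 -> B
Bits 0 -> B
Bits 10 -> C
Bits 110 -> G
Bits 110 -> G
Bits 10 -> C


Decoded message: BCBBCGGC


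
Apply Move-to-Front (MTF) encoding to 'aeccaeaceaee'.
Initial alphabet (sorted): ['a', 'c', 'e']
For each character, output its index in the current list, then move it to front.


MTF encoding:
'a': index 0 in ['a', 'c', 'e'] -> ['a', 'c', 'e']
'e': index 2 in ['a', 'c', 'e'] -> ['e', 'a', 'c']
'c': index 2 in ['e', 'a', 'c'] -> ['c', 'e', 'a']
'c': index 0 in ['c', 'e', 'a'] -> ['c', 'e', 'a']
'a': index 2 in ['c', 'e', 'a'] -> ['a', 'c', 'e']
'e': index 2 in ['a', 'c', 'e'] -> ['e', 'a', 'c']
'a': index 1 in ['e', 'a', 'c'] -> ['a', 'e', 'c']
'c': index 2 in ['a', 'e', 'c'] -> ['c', 'a', 'e']
'e': index 2 in ['c', 'a', 'e'] -> ['e', 'c', 'a']
'a': index 2 in ['e', 'c', 'a'] -> ['a', 'e', 'c']
'e': index 1 in ['a', 'e', 'c'] -> ['e', 'a', 'c']
'e': index 0 in ['e', 'a', 'c'] -> ['e', 'a', 'c']


Output: [0, 2, 2, 0, 2, 2, 1, 2, 2, 2, 1, 0]


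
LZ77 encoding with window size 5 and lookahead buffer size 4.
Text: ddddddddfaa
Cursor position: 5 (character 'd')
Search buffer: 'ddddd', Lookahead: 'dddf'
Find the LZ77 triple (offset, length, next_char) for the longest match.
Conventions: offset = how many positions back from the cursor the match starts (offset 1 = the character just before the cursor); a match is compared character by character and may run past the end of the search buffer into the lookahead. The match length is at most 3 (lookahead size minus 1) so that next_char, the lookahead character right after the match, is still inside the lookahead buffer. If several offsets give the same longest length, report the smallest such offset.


Try each offset into the search buffer:
  offset=1 (pos 4, char 'd'): match length 3
  offset=2 (pos 3, char 'd'): match length 3
  offset=3 (pos 2, char 'd'): match length 3
  offset=4 (pos 1, char 'd'): match length 3
  offset=5 (pos 0, char 'd'): match length 3
Longest match has length 3, found at offsets 1, 2, 3, 4, 5; take the smallest, offset 1.
next_char = character at position 5 + 3 = 8 -> 'f'

Best match: offset=1, length=3 (matching 'ddd' starting at position 4)
LZ77 triple: (1, 3, 'f')


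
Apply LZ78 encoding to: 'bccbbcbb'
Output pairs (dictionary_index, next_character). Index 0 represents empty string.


LZ78 encoding steps:
Dictionary: {0: ''}
Step 1: w='' (idx 0), next='b' -> output (0, 'b'), add 'b' as idx 1
Step 2: w='' (idx 0), next='c' -> output (0, 'c'), add 'c' as idx 2
Step 3: w='c' (idx 2), next='b' -> output (2, 'b'), add 'cb' as idx 3
Step 4: w='b' (idx 1), next='c' -> output (1, 'c'), add 'bc' as idx 4
Step 5: w='b' (idx 1), next='b' -> output (1, 'b'), add 'bb' as idx 5


Encoded: [(0, 'b'), (0, 'c'), (2, 'b'), (1, 'c'), (1, 'b')]


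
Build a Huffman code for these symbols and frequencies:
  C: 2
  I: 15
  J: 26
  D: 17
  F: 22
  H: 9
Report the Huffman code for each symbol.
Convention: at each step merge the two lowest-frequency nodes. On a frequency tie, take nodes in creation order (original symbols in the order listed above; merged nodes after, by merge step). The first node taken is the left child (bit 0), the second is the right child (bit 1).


Huffman tree construction:
Step 1: Merge C(2) + H(9) = 11
Step 2: Merge (C+H)(11) + I(15) = 26
Step 3: Merge D(17) + F(22) = 39
Step 4: Merge J(26) + ((C+H)+I)(26) = 52
Step 5: Merge (D+F)(39) + (J+((C+H)+I))(52) = 91
Read each symbol's code off the tree from the root (left child = 0, right child = 1).

Codes:
  C: 1100 (length 4)
  I: 111 (length 3)
  J: 10 (length 2)
  D: 00 (length 2)
  F: 01 (length 2)
  H: 1101 (length 4)
Average code length: 219/91 = 2.4066 bits/symbol


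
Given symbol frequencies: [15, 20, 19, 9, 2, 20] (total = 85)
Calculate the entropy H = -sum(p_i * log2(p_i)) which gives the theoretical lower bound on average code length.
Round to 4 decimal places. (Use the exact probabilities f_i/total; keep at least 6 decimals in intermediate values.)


Per-symbol terms -p_i * log2(p_i) with p_i = f_i/85:
  p = 15/85 = 0.176471: log2(p) = -2.502500, -p*log2(p) = 0.441618
  p = 20/85 = 0.235294: log2(p) = -2.087463, -p*log2(p) = 0.491168
  p = 19/85 = 0.223529: log2(p) = -2.161463, -p*log2(p) = 0.483151
  p = 9/85 = 0.105882: log2(p) = -3.239466, -p*log2(p) = 0.343002
  p = 2/85 = 0.023529: log2(p) = -5.409391, -p*log2(p) = 0.127280
  p = 20/85 = 0.235294: log2(p) = -2.087463, -p*log2(p) = 0.491168
H = 0.441618 + 0.491168 + 0.483151 + 0.343002 + 0.127280 + 0.491168 = 2.377387

H = 2.3774 bits/symbol


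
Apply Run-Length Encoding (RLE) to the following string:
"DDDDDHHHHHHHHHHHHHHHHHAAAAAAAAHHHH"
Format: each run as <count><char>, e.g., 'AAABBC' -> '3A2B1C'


Scanning runs left to right:
  i=0: run of 'D' x 5 -> '5D'
  i=5: run of 'H' x 17 -> '17H'
  i=22: run of 'A' x 8 -> '8A'
  i=30: run of 'H' x 4 -> '4H'

RLE = 5D17H8A4H


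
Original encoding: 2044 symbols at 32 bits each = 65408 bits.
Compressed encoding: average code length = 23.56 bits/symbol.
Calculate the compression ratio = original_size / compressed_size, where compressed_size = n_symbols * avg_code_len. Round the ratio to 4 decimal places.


original_size = n_symbols * orig_bits = 2044 * 32 = 65408 bits
compressed_size = n_symbols * avg_code_len = 2044 * 23.56 = 48156.64 bits
ratio = original_size / compressed_size = 65408 / 48156.64 = 1.3582

Compression ratio = 1.3582


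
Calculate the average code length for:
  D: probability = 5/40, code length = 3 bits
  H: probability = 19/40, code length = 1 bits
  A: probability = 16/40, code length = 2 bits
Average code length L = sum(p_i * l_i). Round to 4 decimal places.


Weighted contributions p_i * l_i:
  D: (5/40) * 3 = 15/40
  H: (19/40) * 1 = 19/40
  A: (16/40) * 2 = 32/40
Sum = (15 + 19 + 32)/40 = 66/40

L = 66/40 = 1.6500 bits/symbol


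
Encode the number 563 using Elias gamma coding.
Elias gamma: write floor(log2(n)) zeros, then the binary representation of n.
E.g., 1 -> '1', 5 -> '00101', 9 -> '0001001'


num_bits = floor(log2(563)) + 1 = 10
leading_zeros = num_bits - 1 = 9
binary(563) = 1000110011

Elias gamma(563) = '000000000' + '1000110011' = 0000000001000110011 (19 bits)


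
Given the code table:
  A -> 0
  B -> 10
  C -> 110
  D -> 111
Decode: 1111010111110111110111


Decoding:
111 -> D
10 -> B
10 -> B
111 -> D
110 -> C
111 -> D
110 -> C
111 -> D


Result: DBBDCDCD


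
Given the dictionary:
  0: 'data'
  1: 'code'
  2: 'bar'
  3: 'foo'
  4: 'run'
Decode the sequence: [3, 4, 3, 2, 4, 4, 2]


Look up each index in the dictionary:
  3 -> 'foo'
  4 -> 'run'
  3 -> 'foo'
  2 -> 'bar'
  4 -> 'run'
  4 -> 'run'
  2 -> 'bar'

Decoded: "foo run foo bar run run bar"


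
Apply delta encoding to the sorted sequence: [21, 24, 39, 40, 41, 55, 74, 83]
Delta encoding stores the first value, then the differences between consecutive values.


First value: 21
Deltas:
  24 - 21 = 3
  39 - 24 = 15
  40 - 39 = 1
  41 - 40 = 1
  55 - 41 = 14
  74 - 55 = 19
  83 - 74 = 9


Delta encoded: [21, 3, 15, 1, 1, 14, 19, 9]


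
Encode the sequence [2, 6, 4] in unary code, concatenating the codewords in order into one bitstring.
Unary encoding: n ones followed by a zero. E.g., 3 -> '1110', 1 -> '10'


Encode each number as n ones followed by a terminating 0:
  2 -> 110 (3 bits)
  6 -> 1111110 (7 bits)
  4 -> 11110 (5 bits)
Total length = 3 + 7 + 5 = 15 bits.

Unary([2, 6, 4]) = 110111111011110 (15 bits)


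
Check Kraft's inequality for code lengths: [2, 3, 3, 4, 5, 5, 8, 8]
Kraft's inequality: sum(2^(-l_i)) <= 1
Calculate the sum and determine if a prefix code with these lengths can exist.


Sum = 2^(-2) + 2^(-3) + 2^(-3) + 2^(-4) + 2^(-5) + 2^(-5) + 2^(-8) + 2^(-8)
    = 0.25 + 0.125 + 0.125 + 0.0625 + 0.03125 + 0.03125 + 0.00390625 + 0.00390625
    = 162/256 = 0.6328125
Since 0.6328125 <= 1, Kraft's inequality IS satisfied.
A prefix code with these lengths CAN exist.

Kraft sum = 0.6328125. Satisfied.


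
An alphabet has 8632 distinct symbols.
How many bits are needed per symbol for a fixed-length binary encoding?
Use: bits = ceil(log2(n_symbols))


log2(8632) = 13.0755
Bracket: 2^13 = 8192 < 8632 <= 2^14 = 16384
So ceil(log2(8632)) = 14

bits = ceil(log2(8632)) = ceil(13.0755) = 14 bits


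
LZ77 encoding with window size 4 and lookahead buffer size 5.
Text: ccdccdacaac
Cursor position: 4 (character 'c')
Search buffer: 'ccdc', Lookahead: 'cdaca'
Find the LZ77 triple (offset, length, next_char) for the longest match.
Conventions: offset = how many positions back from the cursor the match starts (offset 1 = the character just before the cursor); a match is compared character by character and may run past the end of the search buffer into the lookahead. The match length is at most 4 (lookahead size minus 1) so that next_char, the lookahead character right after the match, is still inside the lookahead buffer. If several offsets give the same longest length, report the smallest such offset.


Try each offset into the search buffer:
  offset=1 (pos 3, char 'c'): match length 1
  offset=2 (pos 2, char 'd'): match length 0
  offset=3 (pos 1, char 'c'): match length 2
  offset=4 (pos 0, char 'c'): match length 1
Longest match has length 2 at offset 3.
next_char = character at position 4 + 2 = 6 -> 'a'

Best match: offset=3, length=2 (matching 'cd' starting at position 1)
LZ77 triple: (3, 2, 'a')
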